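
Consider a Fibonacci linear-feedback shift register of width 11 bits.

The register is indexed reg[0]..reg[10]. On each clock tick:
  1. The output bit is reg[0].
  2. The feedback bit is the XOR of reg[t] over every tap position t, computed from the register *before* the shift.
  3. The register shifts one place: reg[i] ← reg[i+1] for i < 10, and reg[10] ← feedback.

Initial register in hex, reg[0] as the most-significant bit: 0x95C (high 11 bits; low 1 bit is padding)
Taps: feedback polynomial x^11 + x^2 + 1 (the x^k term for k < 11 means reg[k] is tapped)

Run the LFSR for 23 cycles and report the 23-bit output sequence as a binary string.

10010101110110000101011

step | reg (before) | out | fb
   0 | 10010101110 | 1 | 1
   1 | 00101011101 | 0 | 1
   2 | 01010111011 | 0 | 0
   3 | 10101110110 | 1 | 0
   4 | 01011101100 | 0 | 0
   5 | 10111011000 | 1 | 0
   6 | 01110110000 | 0 | 1
   7 | 11101100001 | 1 | 0
   8 | 11011000010 | 1 | 1
   9 | 10110000101 | 1 | 0
  10 | 01100001010 | 0 | 1
  11 | 11000010101 | 1 | 1
  12 | 10000101011 | 1 | 1
  13 | 00001010111 | 0 | 0
  14 | 00010101110 | 0 | 0
  15 | 00101011100 | 0 | 1
  16 | 01010111001 | 0 | 0
  17 | 10101110010 | 1 | 0
  18 | 01011100100 | 0 | 0
  19 | 10111001000 | 1 | 0
  20 | 01110010000 | 0 | 1
  21 | 11100100001 | 1 | 0
  22 | 11001000010 | 1 | 1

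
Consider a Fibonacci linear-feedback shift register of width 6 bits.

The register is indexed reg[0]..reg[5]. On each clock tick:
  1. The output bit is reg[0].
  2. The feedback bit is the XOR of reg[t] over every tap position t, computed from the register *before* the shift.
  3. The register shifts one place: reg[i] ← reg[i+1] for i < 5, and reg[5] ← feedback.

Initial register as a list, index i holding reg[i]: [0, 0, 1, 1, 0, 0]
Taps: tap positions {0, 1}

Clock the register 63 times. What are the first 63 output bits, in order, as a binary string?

001100010100111101000111001001011011101100110101011111100000100

k : reg_k → out_k, fb_k
0: 001100 → 0, fb=0
1: 011000 → 0, fb=1
2: 110001 → 1, fb=0
3: 100010 → 1, fb=1
4: 000101 → 0, fb=0
5: 001010 → 0, fb=0
6: 010100 → 0, fb=1
7: 101001 → 1, fb=1
8: 010011 → 0, fb=1
9: 100111 → 1, fb=1
10: 001111 → 0, fb=0
11: 011110 → 0, fb=1
12: 111101 → 1, fb=0
13: 111010 → 1, fb=0
14: 110100 → 1, fb=0
15: 101000 → 1, fb=1
16: 010001 → 0, fb=1
17: 100011 → 1, fb=1
18: 000111 → 0, fb=0
19: 001110 → 0, fb=0
20: 011100 → 0, fb=1
21: 111001 → 1, fb=0
22: 110010 → 1, fb=0
23: 100100 → 1, fb=1
24: 001001 → 0, fb=0
25: 010010 → 0, fb=1
26: 100101 → 1, fb=1
27: 001011 → 0, fb=0
28: 010110 → 0, fb=1
29: 101101 → 1, fb=1
30: 011011 → 0, fb=1
31: 110111 → 1, fb=0
32: 101110 → 1, fb=1
33: 011101 → 0, fb=1
34: 111011 → 1, fb=0
35: 110110 → 1, fb=0
36: 101100 → 1, fb=1
37: 011001 → 0, fb=1
38: 110011 → 1, fb=0
39: 100110 → 1, fb=1
40: 001101 → 0, fb=0
41: 011010 → 0, fb=1
42: 110101 → 1, fb=0
43: 101010 → 1, fb=1
44: 010101 → 0, fb=1
45: 101011 → 1, fb=1
46: 010111 → 0, fb=1
47: 101111 → 1, fb=1
48: 011111 → 0, fb=1
49: 111111 → 1, fb=0
50: 111110 → 1, fb=0
51: 111100 → 1, fb=0
52: 111000 → 1, fb=0
53: 110000 → 1, fb=0
54: 100000 → 1, fb=1
55: 000001 → 0, fb=0
56: 000010 → 0, fb=0
57: 000100 → 0, fb=0
58: 001000 → 0, fb=0
59: 010000 → 0, fb=1
60: 100001 → 1, fb=1
61: 000011 → 0, fb=0
62: 000110 → 0, fb=0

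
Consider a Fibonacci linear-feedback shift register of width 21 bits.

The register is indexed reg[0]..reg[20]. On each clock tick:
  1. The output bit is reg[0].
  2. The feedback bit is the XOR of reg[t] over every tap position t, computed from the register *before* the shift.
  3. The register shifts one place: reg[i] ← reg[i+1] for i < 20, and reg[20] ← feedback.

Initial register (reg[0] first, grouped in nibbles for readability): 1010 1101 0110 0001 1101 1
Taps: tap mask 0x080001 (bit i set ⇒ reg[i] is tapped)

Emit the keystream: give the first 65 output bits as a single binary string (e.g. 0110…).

10101101011000011101101110001001010110001110010100001000111110010

tick  register→output (feedback)
  0  101011010110000111011→1 (0)
  1  010110101100001110110→0 (1)
  2  101101011000011101101→1 (1)
  3  011010110000111011011→0 (1)
  4  110101100001110110111→1 (0)
  5  101011000011101101110→1 (0)
  6  010110000111011011100→0 (0)
  7  101100001110110111000→1 (1)
  8  011000011101101110001→0 (0)
  9  110000111011011100010→1 (0)
 10  100001110110111000100→1 (1)
 11  000011101101110001001→0 (0)
 12  000111011011100010010→0 (1)
 13  001110110111000100101→0 (0)
 14  011101101110001001010→0 (1)
 15  111011011100010010101→1 (1)
 16  110110111000100101011→1 (0)
 17  101101110001001010110→1 (0)
 18  011011100010010101100→0 (0)
 19  110111000100101011000→1 (1)
 20  101110001001010110001→1 (1)
 21  011100010010101100011→0 (1)
 22  111000100101011000111→1 (0)
 23  110001001010110001110→1 (0)
 24  100010010101100011100→1 (1)
 25  000100101011000111001→0 (0)
 26  001001010110001110010→0 (1)
 27  010010101100011100101→0 (0)
 28  100101011000111001010→1 (0)
 29  001010110001110010100→0 (0)
 30  010101100011100101000→0 (0)
 31  101011000111001010000→1 (1)
 32  010110001110010100001→0 (0)
 33  101100011100101000010→1 (0)
 34  011000111001010000100→0 (0)
 35  110001110010100001000→1 (1)
 36  100011100101000010001→1 (1)
 37  000111001010000100011→0 (1)
 38  001110010100001000111→0 (1)
 39  011100101000010001111→0 (1)
 40  111001010000100011111→1 (0)
 41  110010100001000111110→1 (0)
 42  100101000010001111100→1 (1)
 43  001010000100011111001→0 (0)
 44  010100001000111110010→0 (1)
 45  101000010001111100101→1 (1)
 46  010000100011111001011→0 (1)
 47  100001000111110010111→1 (0)
 48  000010001111100101110→0 (1)
 49  000100011111001011101→0 (0)
 50  001000111110010111010→0 (1)
 51  010001111100101110101→0 (0)
 52  100011111001011101010→1 (0)
 53  000111110010111010100→0 (0)
 54  001111100101110101000→0 (0)
 55  011111001011101010000→0 (0)
 56  111110010111010100000→1 (1)
 57  111100101110101000001→1 (1)
 58  111001011101010000011→1 (0)
 59  110010111010100000110→1 (0)
 60  100101110101000001100→1 (1)
 61  001011101010000011001→0 (0)
 62  010111010100000110010→0 (1)
 63  101110101000001100101→1 (1)
 64  011101010000011001011→0 (1)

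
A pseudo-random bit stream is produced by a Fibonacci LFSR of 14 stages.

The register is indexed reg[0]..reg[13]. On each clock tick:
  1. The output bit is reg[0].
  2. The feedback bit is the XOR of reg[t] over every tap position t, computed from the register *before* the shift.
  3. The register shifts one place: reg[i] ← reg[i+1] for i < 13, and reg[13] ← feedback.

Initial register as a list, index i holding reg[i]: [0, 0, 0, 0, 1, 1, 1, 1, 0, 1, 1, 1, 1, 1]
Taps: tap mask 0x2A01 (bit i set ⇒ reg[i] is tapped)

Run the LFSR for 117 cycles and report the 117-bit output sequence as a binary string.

step | reg (before) | out | fb
   0 | 00001111011111 | 0 | 1
   1 | 00011110111111 | 0 | 1
   2 | 00111101111111 | 0 | 1
   3 | 01111011111111 | 0 | 1
   4 | 11110111111111 | 1 | 0
   5 | 11101111111110 | 1 | 1
   6 | 11011111111101 | 1 | 0
   7 | 10111111111010 | 1 | 0
   8 | 01111111110100 | 0 | 0
   9 | 11111111101000 | 1 | 1
  10 | 11111111010001 | 1 | 1
  11 | 11111110100011 | 1 | 0
  12 | 11111101000110 | 1 | 0
  13 | 11111010001100 | 1 | 0
  14 | 11110100011000 | 1 | 0
  15 | 11101000110000 | 1 | 0
  16 | 11010001100000 | 1 | 1
  17 | 10100011000001 | 1 | 0
  18 | 01000110000010 | 0 | 0
  19 | 10001100000100 | 1 | 0
  20 | 00011000001000 | 0 | 0
  21 | 00110000010000 | 0 | 1
  22 | 01100000100001 | 0 | 1
  23 | 11000001000011 | 1 | 0
  24 | 10000010000110 | 1 | 0
  25 | 00000100001100 | 0 | 1
  26 | 00001000011001 | 0 | 0
  27 | 00010000110010 | 0 | 1
  28 | 00100001100101 | 0 | 0
  29 | 01000011001010 | 0 | 0
  30 | 10000110010100 | 1 | 1
  31 | 00001100101001 | 0 | 1
  32 | 00011001010011 | 0 | 0
  33 | 00110010100110 | 0 | 1
  34 | 01100101001101 | 0 | 0
  35 | 11001010011010 | 1 | 0
  36 | 10010100110100 | 1 | 1
  37 | 00101001101001 | 0 | 1
  38 | 01010011010011 | 0 | 0
  39 | 10100110100110 | 1 | 0
  40 | 01001101001100 | 0 | 1
  41 | 10011010011001 | 1 | 1
  42 | 00110100110011 | 0 | 0
  43 | 01101001100110 | 0 | 1
  44 | 11010011001101 | 1 | 1
  45 | 10100110011011 | 1 | 1
  46 | 01001100110111 | 0 | 1
  47 | 10011001101111 | 1 | 1
  48 | 00110011011111 | 0 | 1
  49 | 01100110111111 | 0 | 1
  50 | 11001101111111 | 1 | 0
  51 | 10011011111110 | 1 | 1
  52 | 00110111111101 | 0 | 1
  53 | 01101111111011 | 0 | 0
  54 | 11011111110110 | 1 | 1
  55 | 10111111101101 | 1 | 1
  56 | 01111111011011 | 0 | 0
  57 | 11111110110110 | 1 | 1
  58 | 11111101101101 | 1 | 1
  59 | 11111011011011 | 1 | 1
  60 | 11110110110111 | 1 | 0
  61 | 11101101101110 | 1 | 0
  62 | 11011011011100 | 1 | 1
  63 | 10110110111001 | 1 | 1
  64 | 01101101110011 | 0 | 0
  65 | 11011011100110 | 1 | 0
  66 | 10110111001100 | 1 | 0
  67 | 01101110011000 | 0 | 1
  68 | 11011100110001 | 1 | 1
  69 | 10111001100011 | 1 | 0
  70 | 01110011000110 | 0 | 1
  71 | 11100110001101 | 1 | 1
  72 | 11001100011011 | 1 | 1
  73 | 10011000110111 | 1 | 0
  74 | 00110001101110 | 0 | 1
  75 | 01100011011101 | 0 | 1
  76 | 11000110111011 | 1 | 1
  77 | 10001101110111 | 1 | 0
  78 | 00011011101110 | 0 | 1
  79 | 00110111011101 | 0 | 1
  80 | 01101110111011 | 0 | 0
  81 | 11011101110110 | 1 | 1
  82 | 10111011101101 | 1 | 1
  83 | 01110111011011 | 0 | 0
  84 | 11101110110110 | 1 | 1
  85 | 11011101101101 | 1 | 1
  86 | 10111011011011 | 1 | 1
  87 | 01110110110111 | 0 | 1
  88 | 11101101101111 | 1 | 1
  89 | 11011011011111 | 1 | 0
  90 | 10110110111110 | 1 | 1
  91 | 01101101111101 | 0 | 1
  92 | 11011011111011 | 1 | 1
  93 | 10110111110111 | 1 | 0
  94 | 01101111101110 | 0 | 1
  95 | 11011111011101 | 1 | 0
  96 | 10111110111010 | 1 | 0
  97 | 01111101110100 | 0 | 0
  98 | 11111011101000 | 1 | 1
  99 | 11110111010001 | 1 | 1
 100 | 11101110100011 | 1 | 0
 101 | 11011101000110 | 1 | 0
 102 | 10111010001100 | 1 | 0
 103 | 01110100011000 | 0 | 1
 104 | 11101000110001 | 1 | 1
 105 | 11010001100011 | 1 | 0
 106 | 10100011000110 | 1 | 0
 107 | 01000110001100 | 0 | 1
 108 | 10001100011001 | 1 | 1
 109 | 00011000110011 | 0 | 0
 110 | 00110001100110 | 0 | 1
 111 | 01100011001101 | 0 | 0
 112 | 11000110011010 | 1 | 0
 113 | 10001100110100 | 1 | 1
 114 | 00011001101001 | 0 | 1
 115 | 00110011010011 | 0 | 0
 116 | 01100110100110 | 0 | 1

000011110111111111010001100000100001100101001101001100110111111101101101110011000110111011101101101111101110100011000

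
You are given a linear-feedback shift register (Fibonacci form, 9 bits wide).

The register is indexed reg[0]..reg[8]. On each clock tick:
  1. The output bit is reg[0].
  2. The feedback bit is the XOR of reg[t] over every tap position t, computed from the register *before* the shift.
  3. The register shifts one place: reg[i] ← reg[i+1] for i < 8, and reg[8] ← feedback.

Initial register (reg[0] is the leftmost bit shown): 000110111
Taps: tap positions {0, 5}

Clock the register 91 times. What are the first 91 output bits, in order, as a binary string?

k : reg_k → out_k, fb_k
0: 000110111 → 0, fb=0
1: 001101110 → 0, fb=1
2: 011011101 → 0, fb=1
3: 110111011 → 1, fb=0
4: 101110110 → 1, fb=1
5: 011101101 → 0, fb=1
6: 111011011 → 1, fb=0
7: 110110110 → 1, fb=1
8: 101101101 → 1, fb=0
9: 011011010 → 0, fb=1
10: 110110101 → 1, fb=1
11: 101101011 → 1, fb=0
12: 011010110 → 0, fb=0
13: 110101100 → 1, fb=0
14: 101011000 → 1, fb=0
15: 010110000 → 0, fb=0
16: 101100000 → 1, fb=1
17: 011000001 → 0, fb=0
18: 110000010 → 1, fb=1
19: 100000101 → 1, fb=1
20: 000001011 → 0, fb=1
21: 000010111 → 0, fb=0
22: 000101110 → 0, fb=1
23: 001011101 → 0, fb=1
24: 010111011 → 0, fb=1
25: 101110111 → 1, fb=1
26: 011101111 → 0, fb=1
27: 111011111 → 1, fb=0
28: 110111110 → 1, fb=0
29: 101111100 → 1, fb=0
30: 011111000 → 0, fb=1
31: 111110001 → 1, fb=1
32: 111100011 → 1, fb=1
33: 111000111 → 1, fb=1
34: 110001111 → 1, fb=0
35: 100011110 → 1, fb=0
36: 000111100 → 0, fb=1
37: 001111001 → 0, fb=1
38: 011110011 → 0, fb=0
39: 111100110 → 1, fb=1
40: 111001101 → 1, fb=0
41: 110011010 → 1, fb=0
42: 100110100 → 1, fb=1
43: 001101001 → 0, fb=1
44: 011010011 → 0, fb=0
45: 110100110 → 1, fb=1
46: 101001101 → 1, fb=0
47: 010011010 → 0, fb=1
48: 100110101 → 1, fb=1
49: 001101011 → 0, fb=1
50: 011010111 → 0, fb=0
51: 110101110 → 1, fb=0
52: 101011100 → 1, fb=0
53: 010111000 → 0, fb=1
54: 101110001 → 1, fb=1
55: 011100011 → 0, fb=0
56: 111000110 → 1, fb=1
57: 110001101 → 1, fb=0
58: 100011010 → 1, fb=0
59: 000110100 → 0, fb=0
60: 001101000 → 0, fb=1
61: 011010001 → 0, fb=0
62: 110100010 → 1, fb=1
63: 101000101 → 1, fb=1
64: 010001011 → 0, fb=1
65: 100010111 → 1, fb=1
66: 000101111 → 0, fb=1
67: 001011111 → 0, fb=1
68: 010111111 → 0, fb=1
69: 101111111 → 1, fb=0
70: 011111110 → 0, fb=1
71: 111111101 → 1, fb=0
72: 111111010 → 1, fb=0
73: 111110100 → 1, fb=1
74: 111101001 → 1, fb=0
75: 111010010 → 1, fb=1
76: 110100101 → 1, fb=1
77: 101001011 → 1, fb=0
78: 010010110 → 0, fb=0
79: 100101100 → 1, fb=0
80: 001011000 → 0, fb=1
81: 010110001 → 0, fb=0
82: 101100010 → 1, fb=1
83: 011000101 → 0, fb=0
84: 110001010 → 1, fb=0
85: 100010100 → 1, fb=1
86: 000101001 → 0, fb=1
87: 001010011 → 0, fb=0
88: 010100110 → 0, fb=0
89: 101001100 → 1, fb=0
90: 010011000 → 0, fb=1

0001101110110110101100000101110111110001111001101001101011100011010001011111110100101100010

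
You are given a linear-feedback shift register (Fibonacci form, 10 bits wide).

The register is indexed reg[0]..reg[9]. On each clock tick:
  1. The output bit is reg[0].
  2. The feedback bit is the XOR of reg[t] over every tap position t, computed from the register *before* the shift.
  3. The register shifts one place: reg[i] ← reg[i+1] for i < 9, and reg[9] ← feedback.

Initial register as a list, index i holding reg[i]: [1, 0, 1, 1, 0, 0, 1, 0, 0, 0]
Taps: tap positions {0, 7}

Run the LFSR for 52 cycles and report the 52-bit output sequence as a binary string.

tick  register→output (feedback)
  0  1011001000→1 (1)
  1  0110010001→0 (0)
  2  1100100010→1 (1)
  3  1001000101→1 (0)
  4  0010001010→0 (0)
  5  0100010100→0 (1)
  6  1000101001→1 (1)
  7  0001010011→0 (0)
  8  0010100110→0 (1)
  9  0101001101→0 (1)
 10  1010011011→1 (1)
 11  0100110111→0 (1)
 12  1001101111→1 (0)
 13  0011011110→0 (1)
 14  0110111101→0 (1)
 15  1101111011→1 (1)
 16  1011110111→1 (0)
 17  0111101110→0 (1)
 18  1111011101→1 (0)
 19  1110111010→1 (1)
 20  1101110101→1 (0)
 21  1011101010→1 (1)
 22  0111010101→0 (1)
 23  1110101011→1 (1)
 24  1101010111→1 (0)
 25  1010101110→1 (0)
 26  0101011100→0 (1)
 27  1010111001→1 (1)
 28  0101110011→0 (0)
 29  1011100110→1 (0)
 30  0111001100→0 (1)
 31  1110011001→1 (1)
 32  1100110011→1 (1)
 33  1001100111→1 (0)
 34  0011001110→0 (1)
 35  0110011101→0 (1)
 36  1100111011→1 (1)
 37  1001110111→1 (0)
 38  0011101110→0 (1)
 39  0111011101→0 (1)
 40  1110111011→1 (1)
 41  1101110111→1 (0)
 42  1011101110→1 (0)
 43  0111011100→0 (1)
 44  1110111001→1 (1)
 45  1101110011→1 (1)
 46  1011100111→1 (0)
 47  0111001110→0 (1)
 48  1110011101→1 (0)
 49  1100111010→1 (1)
 50  1001110101→1 (0)
 51  0011101010→0 (0)

1011001000101001101111011101010111001100111011101110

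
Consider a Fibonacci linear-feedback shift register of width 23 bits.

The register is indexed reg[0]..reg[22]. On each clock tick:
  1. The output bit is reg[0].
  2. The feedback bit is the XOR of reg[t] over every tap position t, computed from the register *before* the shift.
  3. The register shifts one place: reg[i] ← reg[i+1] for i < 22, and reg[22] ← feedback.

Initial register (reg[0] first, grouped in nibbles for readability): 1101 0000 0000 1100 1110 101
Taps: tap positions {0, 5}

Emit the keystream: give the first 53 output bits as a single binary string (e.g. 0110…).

tick  register→output (feedback)
  0  11010000000011001110101→1 (1)
  1  10100000000110011101011→1 (1)
  2  01000000001100111010111→0 (0)
  3  10000000011001110101110→1 (1)
  4  00000000110011101011101→0 (0)
  5  00000001100111010111010→0 (0)
  6  00000011001110101110100→0 (0)
  7  00000110011101011101000→0 (1)
  8  00001100111010111010001→0 (1)
  9  00011001110101110100011→0 (0)
 10  00110011101011101000110→0 (0)
 11  01100111010111010001100→0 (1)
 12  11001110101110100011001→1 (0)
 13  10011101011101000110010→1 (0)
 14  00111010111010001100100→0 (0)
 15  01110101110100011001000→0 (1)
 16  11101011101000110010001→1 (1)
 17  11010111010001100100011→1 (0)
 18  10101110100011001000110→1 (0)
 19  01011101000110010001100→0 (1)
 20  10111010001100100011001→1 (1)
 21  01110100011001000110011→0 (1)
 22  11101000110010001100111→1 (1)
 23  11010001100100011001111→1 (1)
 24  10100011001000110011111→1 (1)
 25  01000110010001100111111→0 (1)
 26  10001100100011001111111→1 (0)
 27  00011001000110011111110→0 (0)
 28  00110010001100111111100→0 (0)
 29  01100100011001111111000→0 (1)
 30  11001000110011111110001→1 (1)
 31  10010001100111111100011→1 (1)
 32  00100011001111111000111→0 (0)
 33  01000110011111110001110→0 (1)
 34  10001100111111100011101→1 (0)
 35  00011001111111000111010→0 (0)
 36  00110011111110001110100→0 (0)
 37  01100111111100011101000→0 (1)
 38  11001111111000111010001→1 (0)
 39  10011111110001110100010→1 (0)
 40  00111111100011101000100→0 (1)
 41  01111111000111010001001→0 (1)
 42  11111110001110100010011→1 (0)
 43  11111100011101000100110→1 (0)
 44  11111000111010001001100→1 (1)
 45  11110001110100010011001→1 (1)
 46  11100011101000100110011→1 (1)
 47  11000111010001001100111→1 (0)
 48  10001110100010011001110→1 (0)
 49  00011101000100110011100→0 (1)
 50  00111010001001100111001→0 (0)
 51  01110100010011001110010→0 (1)
 52  11101000100110011100101→1 (1)

11010000000011001110101110100011001000110011111110001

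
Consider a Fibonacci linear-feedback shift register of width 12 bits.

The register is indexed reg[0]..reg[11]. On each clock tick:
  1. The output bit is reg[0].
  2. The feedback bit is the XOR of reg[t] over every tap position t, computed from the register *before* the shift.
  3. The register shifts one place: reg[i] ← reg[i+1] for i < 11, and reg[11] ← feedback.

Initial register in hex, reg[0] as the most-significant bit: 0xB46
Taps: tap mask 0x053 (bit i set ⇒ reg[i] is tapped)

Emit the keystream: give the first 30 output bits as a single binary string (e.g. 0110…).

tick  register→output (feedback)
  0  101101000110→1 (1)
  1  011010001101→0 (0)
  2  110100011010→1 (0)
  3  101000110100→1 (0)
  4  010001101000→0 (0)
  5  100011010000→1 (0)
  6  000110100000→0 (0)
  7  001101000000→0 (0)
  8  011010000000→0 (0)
  9  110100000000→1 (0)
 10  101000000000→1 (1)
 11  010000000001→0 (1)
 12  100000000011→1 (1)
 13  000000000111→0 (0)
 14  000000001110→0 (0)
 15  000000011100→0 (0)
 16  000000111000→0 (1)
 17  000001110001→0 (1)
 18  000011100011→0 (0)
 19  000111000110→0 (1)
 20  001110001101→0 (1)
 21  011100011011→0 (1)
 22  111000110111→1 (1)
 23  110001101111→1 (1)
 24  100011011111→1 (0)
 25  000110111110→0 (0)
 26  001101111100→0 (1)
 27  011011111001→0 (1)
 28  110111110011→1 (0)
 29  101111100110→1 (1)

101101000110100000000011100011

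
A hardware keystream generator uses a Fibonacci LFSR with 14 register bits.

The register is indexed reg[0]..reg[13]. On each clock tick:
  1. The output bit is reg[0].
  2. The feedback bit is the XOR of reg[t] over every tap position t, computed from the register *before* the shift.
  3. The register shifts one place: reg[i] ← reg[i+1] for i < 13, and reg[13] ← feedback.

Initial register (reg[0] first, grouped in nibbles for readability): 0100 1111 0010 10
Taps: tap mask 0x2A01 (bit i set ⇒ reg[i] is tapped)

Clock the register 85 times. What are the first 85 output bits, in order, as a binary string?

0100111100101001100000001101001101011100001100110000111001011001011010100101011010001

step | reg (before) | out | fb
   0 | 01001111001010 | 0 | 0
   1 | 10011110010100 | 1 | 1
   2 | 00111100101001 | 0 | 1
   3 | 01111001010011 | 0 | 0
   4 | 11110010100110 | 1 | 0
   5 | 11100101001100 | 1 | 0
   6 | 11001010011000 | 1 | 0
   7 | 10010100110000 | 1 | 0
   8 | 00101001100000 | 0 | 0
   9 | 01010011000000 | 0 | 0
  10 | 10100110000000 | 1 | 1
  11 | 01001100000001 | 0 | 1
  12 | 10011000000011 | 1 | 0
  13 | 00110000000110 | 0 | 1
  14 | 01100000001101 | 0 | 0
  15 | 11000000011010 | 1 | 0
  16 | 10000000110100 | 1 | 1
  17 | 00000001101001 | 0 | 1
  18 | 00000011010011 | 0 | 0
  19 | 00000110100110 | 0 | 1
  20 | 00001101001101 | 0 | 0
  21 | 00011010011010 | 0 | 1
  22 | 00110100110101 | 0 | 1
  23 | 01101001101011 | 0 | 1
  24 | 11010011010111 | 1 | 0
  25 | 10100110101110 | 1 | 0
  26 | 01001101011100 | 0 | 0
  27 | 10011010111000 | 1 | 0
  28 | 00110101110000 | 0 | 1
  29 | 01101011100001 | 0 | 1
  30 | 11010111000011 | 1 | 0
  31 | 10101110000110 | 1 | 0
  32 | 01011100001100 | 0 | 1
  33 | 10111000011001 | 1 | 1
  34 | 01110000110011 | 0 | 0
  35 | 11100001100110 | 1 | 0
  36 | 11000011001100 | 1 | 0
  37 | 10000110011000 | 1 | 0
  38 | 00001100110000 | 0 | 1
  39 | 00011001100001 | 0 | 1
  40 | 00110011000011 | 0 | 1
  41 | 01100110000111 | 0 | 0
  42 | 11001100001110 | 1 | 0
  43 | 10011000011100 | 1 | 1
  44 | 00110000111001 | 0 | 0
  45 | 01100001110010 | 0 | 1
  46 | 11000011100101 | 1 | 1
  47 | 10000111001011 | 1 | 0
  48 | 00001110010110 | 0 | 0
  49 | 00011100101100 | 0 | 1
  50 | 00111001011001 | 0 | 0
  51 | 01110010110010 | 0 | 1
  52 | 11100101100101 | 1 | 1
  53 | 11001011001011 | 1 | 0
  54 | 10010110010110 | 1 | 1
  55 | 00101100101101 | 0 | 0
  56 | 01011001011010 | 0 | 1
  57 | 10110010110101 | 1 | 0
  58 | 01100101101010 | 0 | 0
  59 | 11001011010100 | 1 | 1
  60 | 10010110101001 | 1 | 0
  61 | 00101101010010 | 0 | 1
  62 | 01011010100101 | 0 | 0
  63 | 10110101001010 | 1 | 1
  64 | 01101010010101 | 0 | 1
  65 | 11010100101011 | 1 | 0
  66 | 10101001010110 | 1 | 1
  67 | 01010010101101 | 0 | 0
  68 | 10100101011010 | 1 | 0
  69 | 01001010110100 | 0 | 0
  70 | 10010101101000 | 1 | 1
  71 | 00101011010001 | 0 | 0
  72 | 01010110100010 | 0 | 0
  73 | 10101101000100 | 1 | 0
  74 | 01011010001000 | 0 | 0
  75 | 10110100010000 | 1 | 0
  76 | 01101000100000 | 0 | 0
  77 | 11010001000000 | 1 | 1
  78 | 10100010000001 | 1 | 0
  79 | 01000100000010 | 0 | 0
  80 | 10001000000100 | 1 | 0
  81 | 00010000001000 | 0 | 0
  82 | 00100000010000 | 0 | 1
  83 | 01000000100001 | 0 | 1
  84 | 10000001000011 | 1 | 0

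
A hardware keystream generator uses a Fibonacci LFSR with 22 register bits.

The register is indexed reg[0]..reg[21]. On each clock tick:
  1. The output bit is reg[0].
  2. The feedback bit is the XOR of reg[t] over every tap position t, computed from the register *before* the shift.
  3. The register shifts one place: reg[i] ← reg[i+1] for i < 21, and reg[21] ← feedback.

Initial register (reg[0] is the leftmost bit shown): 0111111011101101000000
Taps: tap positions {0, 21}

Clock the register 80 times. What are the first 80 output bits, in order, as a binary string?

k : reg_k → out_k, fb_k
0: 0111111011101101000000 → 0, fb=0
1: 1111110111011010000000 → 1, fb=1
2: 1111101110110100000001 → 1, fb=0
3: 1111011101101000000010 → 1, fb=1
4: 1110111011010000000101 → 1, fb=0
5: 1101110110100000001010 → 1, fb=1
6: 1011101101000000010101 → 1, fb=0
7: 0111011010000000101010 → 0, fb=0
8: 1110110100000001010100 → 1, fb=1
9: 1101101000000010101001 → 1, fb=0
10: 1011010000000101010010 → 1, fb=1
11: 0110100000001010100101 → 0, fb=1
12: 1101000000010101001011 → 1, fb=0
13: 1010000000101010010110 → 1, fb=1
14: 0100000001010100101101 → 0, fb=1
15: 1000000010101001011011 → 1, fb=0
16: 0000000101010010110110 → 0, fb=0
17: 0000001010100101101100 → 0, fb=0
18: 0000010101001011011000 → 0, fb=0
19: 0000101010010110110000 → 0, fb=0
20: 0001010100101101100000 → 0, fb=0
21: 0010101001011011000000 → 0, fb=0
22: 0101010010110110000000 → 0, fb=0
23: 1010100101101100000000 → 1, fb=1
24: 0101001011011000000001 → 0, fb=1
25: 1010010110110000000011 → 1, fb=0
26: 0100101101100000000110 → 0, fb=0
27: 1001011011000000001100 → 1, fb=1
28: 0010110110000000011001 → 0, fb=1
29: 0101101100000000110011 → 0, fb=1
30: 1011011000000001100111 → 1, fb=0
31: 0110110000000011001110 → 0, fb=0
32: 1101100000000110011100 → 1, fb=1
33: 1011000000001100111001 → 1, fb=0
34: 0110000000011001110010 → 0, fb=0
35: 1100000000110011100100 → 1, fb=1
36: 1000000001100111001001 → 1, fb=0
37: 0000000011001110010010 → 0, fb=0
38: 0000000110011100100100 → 0, fb=0
39: 0000001100111001001000 → 0, fb=0
40: 0000011001110010010000 → 0, fb=0
41: 0000110011100100100000 → 0, fb=0
42: 0001100111001001000000 → 0, fb=0
43: 0011001110010010000000 → 0, fb=0
44: 0110011100100100000000 → 0, fb=0
45: 1100111001001000000000 → 1, fb=1
46: 1001110010010000000001 → 1, fb=0
47: 0011100100100000000010 → 0, fb=0
48: 0111001001000000000100 → 0, fb=0
49: 1110010010000000001000 → 1, fb=1
50: 1100100100000000010001 → 1, fb=0
51: 1001001000000000100010 → 1, fb=1
52: 0010010000000001000101 → 0, fb=1
53: 0100100000000010001011 → 0, fb=1
54: 1001000000000100010111 → 1, fb=0
55: 0010000000001000101110 → 0, fb=0
56: 0100000000010001011100 → 0, fb=0
57: 1000000000100010111000 → 1, fb=1
58: 0000000001000101110001 → 0, fb=1
59: 0000000010001011100011 → 0, fb=1
60: 0000000100010111000111 → 0, fb=1
61: 0000001000101110001111 → 0, fb=1
62: 0000010001011100011111 → 0, fb=1
63: 0000100010111000111111 → 0, fb=1
64: 0001000101110001111111 → 0, fb=1
65: 0010001011100011111111 → 0, fb=1
66: 0100010111000111111111 → 0, fb=1
67: 1000101110001111111111 → 1, fb=0
68: 0001011100011111111110 → 0, fb=0
69: 0010111000111111111100 → 0, fb=0
70: 0101110001111111111000 → 0, fb=0
71: 1011100011111111110000 → 1, fb=1
72: 0111000111111111100001 → 0, fb=1
73: 1110001111111111000011 → 1, fb=0
74: 1100011111111110000110 → 1, fb=1
75: 1000111111111100001101 → 1, fb=0
76: 0001111111111000011010 → 0, fb=0
77: 0011111111110000110100 → 0, fb=0
78: 0111111111100001101000 → 0, fb=0
79: 1111111111000011010000 → 1, fb=1

01111110111011010000000101010010110110000000011001110010010000000001000101110001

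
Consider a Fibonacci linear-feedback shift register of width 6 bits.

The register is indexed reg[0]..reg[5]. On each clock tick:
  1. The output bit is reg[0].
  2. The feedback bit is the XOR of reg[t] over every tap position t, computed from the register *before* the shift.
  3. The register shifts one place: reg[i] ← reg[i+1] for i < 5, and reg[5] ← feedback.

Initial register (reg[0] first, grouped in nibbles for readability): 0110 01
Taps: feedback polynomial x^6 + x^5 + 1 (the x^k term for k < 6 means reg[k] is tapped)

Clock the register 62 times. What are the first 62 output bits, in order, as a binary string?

tick  register→output (feedback)
  0  011001→0 (1)
  1  110011→1 (0)
  2  100110→1 (1)
  3  001101→0 (1)
  4  011011→0 (1)
  5  110111→1 (0)
  6  101110→1 (1)
  7  011101→0 (1)
  8  111011→1 (0)
  9  110110→1 (1)
 10  101101→1 (0)
 11  011010→0 (0)
 12  110100→1 (1)
 13  101001→1 (0)
 14  010010→0 (0)
 15  100100→1 (1)
 16  001001→0 (1)
 17  010011→0 (1)
 18  100111→1 (0)
 19  001110→0 (0)
 20  011100→0 (0)
 21  111000→1 (1)
 22  110001→1 (0)
 23  100010→1 (1)
 24  000101→0 (1)
 25  001011→0 (1)
 26  010111→0 (1)
 27  101111→1 (0)
 28  011110→0 (0)
 29  111100→1 (1)
 30  111001→1 (0)
 31  110010→1 (1)
 32  100101→1 (0)
 33  001010→0 (0)
 34  010100→0 (0)
 35  101000→1 (1)
 36  010001→0 (1)
 37  100011→1 (0)
 38  000110→0 (0)
 39  001100→0 (0)
 40  011000→0 (0)
 41  110000→1 (1)
 42  100001→1 (0)
 43  000010→0 (0)
 44  000100→0 (0)
 45  001000→0 (0)
 46  010000→0 (0)
 47  100000→1 (1)
 48  000001→0 (1)
 49  000011→0 (1)
 50  000111→0 (1)
 51  001111→0 (1)
 52  011111→0 (1)
 53  111111→1 (0)
 54  111110→1 (1)
 55  111101→1 (0)
 56  111010→1 (1)
 57  110101→1 (0)
 58  101010→1 (1)
 59  010101→0 (1)
 60  101011→1 (0)
 61  010110→0 (0)

01100110111011010010011100010111100101000110000100000111111010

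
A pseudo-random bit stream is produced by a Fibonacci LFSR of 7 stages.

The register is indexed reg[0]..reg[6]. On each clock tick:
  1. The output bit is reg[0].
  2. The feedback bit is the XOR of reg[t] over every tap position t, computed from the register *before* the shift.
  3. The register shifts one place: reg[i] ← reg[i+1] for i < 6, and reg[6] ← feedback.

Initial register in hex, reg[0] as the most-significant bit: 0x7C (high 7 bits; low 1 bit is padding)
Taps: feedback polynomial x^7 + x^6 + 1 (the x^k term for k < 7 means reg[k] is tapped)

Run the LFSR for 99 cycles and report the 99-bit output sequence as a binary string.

step | reg (before) | out | fb
   0 | 0111110 | 0 | 0
   1 | 1111100 | 1 | 1
   2 | 1111001 | 1 | 0
   3 | 1110010 | 1 | 1
   4 | 1100101 | 1 | 0
   5 | 1001010 | 1 | 1
   6 | 0010101 | 0 | 1
   7 | 0101011 | 0 | 1
   8 | 1010111 | 1 | 0
   9 | 0101110 | 0 | 0
  10 | 1011100 | 1 | 1
  11 | 0111001 | 0 | 1
  12 | 1110011 | 1 | 0
  13 | 1100110 | 1 | 1
  14 | 1001101 | 1 | 0
  15 | 0011010 | 0 | 0
  16 | 0110100 | 0 | 0
  17 | 1101000 | 1 | 1
  18 | 1010001 | 1 | 0
  19 | 0100010 | 0 | 0
  20 | 1000100 | 1 | 1
  21 | 0001001 | 0 | 1
  22 | 0010011 | 0 | 1
  23 | 0100111 | 0 | 1
  24 | 1001111 | 1 | 0
  25 | 0011110 | 0 | 0
  26 | 0111100 | 0 | 0
  27 | 1111000 | 1 | 1
  28 | 1110001 | 1 | 0
  29 | 1100010 | 1 | 1
  30 | 1000101 | 1 | 0
  31 | 0001010 | 0 | 0
  32 | 0010100 | 0 | 0
  33 | 0101000 | 0 | 0
  34 | 1010000 | 1 | 1
  35 | 0100001 | 0 | 1
  36 | 1000011 | 1 | 0
  37 | 0000110 | 0 | 0
  38 | 0001100 | 0 | 0
  39 | 0011000 | 0 | 0
  40 | 0110000 | 0 | 0
  41 | 1100000 | 1 | 1
  42 | 1000001 | 1 | 0
  43 | 0000010 | 0 | 0
  44 | 0000100 | 0 | 0
  45 | 0001000 | 0 | 0
  46 | 0010000 | 0 | 0
  47 | 0100000 | 0 | 0
  48 | 1000000 | 1 | 1
  49 | 0000001 | 0 | 1
  50 | 0000011 | 0 | 1
  51 | 0000111 | 0 | 1
  52 | 0001111 | 0 | 1
  53 | 0011111 | 0 | 1
  54 | 0111111 | 0 | 1
  55 | 1111111 | 1 | 0
  56 | 1111110 | 1 | 1
  57 | 1111101 | 1 | 0
  58 | 1111010 | 1 | 1
  59 | 1110101 | 1 | 0
  60 | 1101010 | 1 | 1
  61 | 1010101 | 1 | 0
  62 | 0101010 | 0 | 0
  63 | 1010100 | 1 | 1
  64 | 0101001 | 0 | 1
  65 | 1010011 | 1 | 0
  66 | 0100110 | 0 | 0
  67 | 1001100 | 1 | 1
  68 | 0011001 | 0 | 1
  69 | 0110011 | 0 | 1
  70 | 1100111 | 1 | 0
  71 | 1001110 | 1 | 1
  72 | 0011101 | 0 | 1
  73 | 0111011 | 0 | 1
  74 | 1110111 | 1 | 0
  75 | 1101110 | 1 | 1
  76 | 1011101 | 1 | 0
  77 | 0111010 | 0 | 0
  78 | 1110100 | 1 | 1
  79 | 1101001 | 1 | 0
  80 | 1010010 | 1 | 1
  81 | 0100101 | 0 | 1
  82 | 1001011 | 1 | 0
  83 | 0010110 | 0 | 0
  84 | 0101100 | 0 | 0
  85 | 1011000 | 1 | 1
  86 | 0110001 | 0 | 1
  87 | 1100011 | 1 | 0
  88 | 1000110 | 1 | 1
  89 | 0001101 | 0 | 1
  90 | 0011011 | 0 | 1
  91 | 0110111 | 0 | 1
  92 | 1101111 | 1 | 0
  93 | 1011110 | 1 | 1
  94 | 0111101 | 0 | 1
  95 | 1111011 | 1 | 0
  96 | 1110110 | 1 | 1
  97 | 1101101 | 1 | 0
  98 | 1011010 | 1 | 1

011111001010111001101000100111100010100001100000100000011111110101010011001110111010010110001101111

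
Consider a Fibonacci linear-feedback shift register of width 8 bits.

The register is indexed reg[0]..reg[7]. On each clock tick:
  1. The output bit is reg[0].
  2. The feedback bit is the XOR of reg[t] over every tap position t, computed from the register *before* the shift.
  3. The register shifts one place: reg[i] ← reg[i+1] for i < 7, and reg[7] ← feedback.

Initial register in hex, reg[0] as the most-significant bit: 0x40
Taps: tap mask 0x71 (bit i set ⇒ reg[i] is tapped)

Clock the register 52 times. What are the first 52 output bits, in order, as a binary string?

tick  register→output (feedback)
  0  01000000→0 (0)
  1  10000000→1 (1)
  2  00000001→0 (0)
  3  00000010→0 (1)
  4  00000101→0 (1)
  5  00001011→0 (0)
  6  00010110→0 (0)
  7  00101100→0 (0)
  8  01011000→0 (1)
  9  10110001→1 (1)
 10  01100011→0 (1)
 11  11000111→1 (1)
 12  10001111→1 (0)
 13  00011110→0 (1)
 14  00111101→0 (0)
 15  01111010→0 (0)
 16  11110100→1 (0)
 17  11101000→1 (0)
 18  11010000→1 (1)
 19  10100001→1 (1)
 20  01000011→0 (1)
 21  10000111→1 (1)
 22  00001111→0 (1)
 23  00011111→0 (1)
 24  00111111→0 (1)
 25  01111111→0 (1)
 26  11111111→1 (0)
 27  11111110→1 (0)
 28  11111100→1 (1)
 29  11111001→1 (0)
 30  11110010→1 (0)
 31  11100100→1 (0)
 32  11001000→1 (0)
 33  10010000→1 (1)
 34  00100001→0 (0)
 35  01000010→0 (1)
 36  10000101→1 (0)
 37  00001010→0 (0)
 38  00010100→0 (1)
 39  00101001→0 (1)
 40  01010011→0 (1)
 41  10100111→1 (1)
 42  01001111→0 (1)
 43  10011111→1 (0)
 44  00111110→0 (1)
 45  01111101→0 (0)
 46  11111010→1 (1)
 47  11110101→1 (0)
 48  11101010→1 (1)
 49  11010101→1 (0)
 50  10101010→1 (1)
 51  01010101→0 (1)

0100000001011000111101000011111111001000010100111110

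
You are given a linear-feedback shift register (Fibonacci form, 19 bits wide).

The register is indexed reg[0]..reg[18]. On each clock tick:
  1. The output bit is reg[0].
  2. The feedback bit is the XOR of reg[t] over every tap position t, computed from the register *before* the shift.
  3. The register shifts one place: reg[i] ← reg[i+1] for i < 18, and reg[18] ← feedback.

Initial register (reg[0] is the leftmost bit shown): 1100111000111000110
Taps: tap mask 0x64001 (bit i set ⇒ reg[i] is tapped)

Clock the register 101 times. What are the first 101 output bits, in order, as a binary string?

step | reg (before) | out | fb
   0 | 1100111000111000110 | 1 | 0
   1 | 1001110001110001100 | 1 | 1
   2 | 0011100011100011001 | 0 | 0
   3 | 0111000111000110010 | 0 | 0
   4 | 1110001110001100100 | 1 | 1
   5 | 1100011100011001001 | 1 | 0
   6 | 1000111000110010010 | 1 | 1
   7 | 0001110001100100101 | 0 | 1
   8 | 0011100011001001011 | 0 | 0
   9 | 0111000110010010110 | 0 | 0
  10 | 1110001100100101100 | 1 | 1
  11 | 1100011001001011001 | 1 | 1
  12 | 1000110010010110011 | 1 | 0
  13 | 0001100100101100110 | 0 | 1
  14 | 0011001001011001101 | 0 | 1
  15 | 0110010010110011011 | 0 | 1
  16 | 1100100101100110111 | 1 | 0
  17 | 1001001011001101110 | 1 | 0
  18 | 0010010110011011100 | 0 | 1
  19 | 0100101100110111001 | 0 | 0
  20 | 1001011001101110010 | 1 | 1
  21 | 0010110011011100101 | 0 | 1
  22 | 0101100110111001011 | 0 | 0
  23 | 1011001101110010110 | 1 | 1
  24 | 0110011011100101101 | 0 | 1
  25 | 1100110111001011011 | 1 | 0
  26 | 1001101110010110110 | 1 | 1
  27 | 0011011100101101101 | 0 | 1
  28 | 0110111001011011011 | 0 | 1
  29 | 1101110010110110111 | 1 | 0
  30 | 1011100101101101110 | 1 | 0
  31 | 0111001011011011100 | 0 | 1
  32 | 1110010110110111001 | 1 | 1
  33 | 1100101101101110011 | 1 | 0
  34 | 1001011011011100110 | 1 | 0
  35 | 0010110110111001100 | 0 | 0
  36 | 0101101101110011000 | 0 | 1
  37 | 1011011011100110001 | 1 | 1
  38 | 0110110111001100011 | 0 | 0
  39 | 1101101110011000110 | 1 | 0
  40 | 1011011100110001100 | 1 | 1
  41 | 0110111001100011001 | 0 | 0
  42 | 1101110011000110010 | 1 | 1
  43 | 1011100110001100101 | 1 | 0
  44 | 0111001100011001010 | 0 | 1
  45 | 1110011000110010101 | 1 | 1
  46 | 1100110001100101011 | 1 | 1
  47 | 1001100011001010111 | 1 | 0
  48 | 0011000110010101110 | 0 | 1
  49 | 0110001100101011101 | 0 | 0
  50 | 1100011001010111010 | 1 | 1
  51 | 1000110010101110101 | 1 | 1
  52 | 0001100101011101011 | 0 | 0
  53 | 0011001010111010110 | 0 | 0
  54 | 0110010101110101100 | 0 | 0
  55 | 1100101011101011000 | 1 | 0
  56 | 1001010111010110000 | 1 | 0
  57 | 0010101110101100000 | 0 | 0
  58 | 0101011101011000000 | 0 | 0
  59 | 1010111010110000000 | 1 | 1
  60 | 0101110101100000001 | 0 | 1
  61 | 1011101011000000011 | 1 | 1
  62 | 0111010110000000111 | 0 | 0
  63 | 1110101100000001110 | 1 | 0
  64 | 1101011000000011100 | 1 | 0
  65 | 1010110000000111000 | 1 | 0
  66 | 0101100000001110000 | 0 | 1
  67 | 1011000000011100001 | 1 | 0
  68 | 0110000000111000010 | 0 | 1
  69 | 1100000001110000101 | 1 | 0
  70 | 1000000011100001010 | 1 | 0
  71 | 0000000111000010100 | 0 | 1
  72 | 0000001110000101001 | 0 | 1
  73 | 0000011100001010011 | 0 | 1
  74 | 0000111000010100111 | 0 | 0
  75 | 0001110000101001110 | 0 | 1
  76 | 0011100001010011101 | 0 | 0
  77 | 0111000010100111010 | 0 | 0
  78 | 1110000101001110100 | 1 | 0
  79 | 1100001010011101000 | 1 | 1
  80 | 1000010100111010001 | 1 | 1
  81 | 0000101001110100011 | 0 | 0
  82 | 0001010011101000110 | 0 | 1
  83 | 0010100111010001101 | 0 | 1
  84 | 0101001110100011011 | 0 | 1
  85 | 1010011101000110111 | 1 | 0
  86 | 0100111010001101110 | 0 | 1
  87 | 1001110100011011101 | 1 | 1
  88 | 0011101000110111011 | 0 | 1
  89 | 0111010001101110111 | 0 | 1
  90 | 1110100011011101111 | 1 | 1
  91 | 1101000110111011111 | 1 | 0
  92 | 1010001101110111110 | 1 | 1
  93 | 0100011011101111101 | 0 | 0
  94 | 1000110111011111010 | 1 | 1
  95 | 0001101110111110101 | 0 | 0
  96 | 0011011101111101010 | 0 | 1
  97 | 0110111011111010101 | 0 | 0
  98 | 1101110111110101010 | 1 | 0
  99 | 1011101111101010100 | 1 | 0
 100 | 0111011111010101000 | 0 | 0

11001110001110001100100101100110111001011011011100110001100101011101011000000011100001010011101000110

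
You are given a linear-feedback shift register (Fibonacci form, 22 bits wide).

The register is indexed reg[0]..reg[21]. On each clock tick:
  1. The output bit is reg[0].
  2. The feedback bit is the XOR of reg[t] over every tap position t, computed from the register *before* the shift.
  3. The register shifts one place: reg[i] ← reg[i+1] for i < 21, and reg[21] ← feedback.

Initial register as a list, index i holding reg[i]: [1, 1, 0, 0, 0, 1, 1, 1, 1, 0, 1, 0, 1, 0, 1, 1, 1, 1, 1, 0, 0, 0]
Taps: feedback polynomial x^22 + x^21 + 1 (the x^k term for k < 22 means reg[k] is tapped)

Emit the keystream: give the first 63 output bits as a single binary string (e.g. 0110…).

tick  register→output (feedback)
  0  1100011110101011111000→1 (1)
  1  1000111101010111110001→1 (0)
  2  0001111010101111100010→0 (0)
  3  0011110101011111000100→0 (0)
  4  0111101010111110001000→0 (0)
  5  1111010101111100010000→1 (1)
  6  1110101011111000100001→1 (0)
  7  1101010111110001000010→1 (1)
  8  1010101111100010000101→1 (0)
  9  0101011111000100001010→0 (0)
 10  1010111110001000010100→1 (1)
 11  0101111100010000101001→0 (1)
 12  1011111000100001010011→1 (0)
 13  0111110001000010100110→0 (0)
 14  1111100010000101001100→1 (1)
 15  1111000100001010011001→1 (0)
 16  1110001000010100110010→1 (1)
 17  1100010000101001100101→1 (0)
 18  1000100001010011001010→1 (1)
 19  0001000010100110010101→0 (1)
 20  0010000101001100101011→0 (1)
 21  0100001010011001010111→0 (1)
 22  1000010100110010101111→1 (0)
 23  0000101001100101011110→0 (0)
 24  0001010011001010111100→0 (0)
 25  0010100110010101111000→0 (0)
 26  0101001100101011110000→0 (0)
 27  1010011001010111100000→1 (1)
 28  0100110010101111000001→0 (1)
 29  1001100101011110000011→1 (0)
 30  0011001010111100000110→0 (0)
 31  0110010101111000001100→0 (0)
 32  1100101011110000011000→1 (1)
 33  1001010111100000110001→1 (0)
 34  0010101111000001100010→0 (0)
 35  0101011110000011000100→0 (0)
 36  1010111100000110001000→1 (1)
 37  0101111000001100010001→0 (1)
 38  1011110000011000100011→1 (0)
 39  0111100000110001000110→0 (0)
 40  1111000001100010001100→1 (1)
 41  1110000011000100011001→1 (0)
 42  1100000110001000110010→1 (1)
 43  1000001100010001100101→1 (0)
 44  0000011000100011001010→0 (0)
 45  0000110001000110010100→0 (0)
 46  0001100010001100101000→0 (0)
 47  0011000100011001010000→0 (0)
 48  0110001000110010100000→0 (0)
 49  1100010001100101000000→1 (1)
 50  1000100011001010000001→1 (0)
 51  0001000110010100000010→0 (0)
 52  0010001100101000000100→0 (0)
 53  0100011001010000001000→0 (0)
 54  1000110010100000010000→1 (1)
 55  0001100101000000100001→0 (1)
 56  0011001010000001000011→0 (1)
 57  0110010100000010000111→0 (1)
 58  1100101000000100001111→1 (0)
 59  1001010000001000011110→1 (1)
 60  0010100000010000111101→0 (1)
 61  0101000000100001111011→0 (1)
 62  1010000001000011110111→1 (0)

110001111010101111100010000101001100101011110000011000100011001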